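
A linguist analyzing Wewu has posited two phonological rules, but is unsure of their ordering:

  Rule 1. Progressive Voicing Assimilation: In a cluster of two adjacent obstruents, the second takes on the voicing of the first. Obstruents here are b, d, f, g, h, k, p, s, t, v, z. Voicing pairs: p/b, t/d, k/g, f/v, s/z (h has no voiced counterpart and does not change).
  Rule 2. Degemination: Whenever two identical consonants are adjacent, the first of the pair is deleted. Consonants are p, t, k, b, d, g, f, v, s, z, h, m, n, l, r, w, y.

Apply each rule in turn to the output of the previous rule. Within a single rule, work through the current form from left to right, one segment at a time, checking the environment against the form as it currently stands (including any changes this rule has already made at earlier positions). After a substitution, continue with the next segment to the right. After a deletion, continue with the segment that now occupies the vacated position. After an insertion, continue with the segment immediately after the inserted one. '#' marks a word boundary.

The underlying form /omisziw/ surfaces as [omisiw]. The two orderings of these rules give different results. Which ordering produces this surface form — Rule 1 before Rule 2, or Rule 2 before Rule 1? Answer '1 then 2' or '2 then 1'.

1 then 2

Order 1 then 2:
  1 Progressive Voicing Assimilation: [omisziw] → [omissiw]
  2 Degemination: [omissiw] → [omisiw]
  result: [omisiw]
Order 2 then 1:
  2 Degemination: no change — [omisziw]
  1 Progressive Voicing Assimilation: [omisziw] → [omissiw]
  result: [omissiw]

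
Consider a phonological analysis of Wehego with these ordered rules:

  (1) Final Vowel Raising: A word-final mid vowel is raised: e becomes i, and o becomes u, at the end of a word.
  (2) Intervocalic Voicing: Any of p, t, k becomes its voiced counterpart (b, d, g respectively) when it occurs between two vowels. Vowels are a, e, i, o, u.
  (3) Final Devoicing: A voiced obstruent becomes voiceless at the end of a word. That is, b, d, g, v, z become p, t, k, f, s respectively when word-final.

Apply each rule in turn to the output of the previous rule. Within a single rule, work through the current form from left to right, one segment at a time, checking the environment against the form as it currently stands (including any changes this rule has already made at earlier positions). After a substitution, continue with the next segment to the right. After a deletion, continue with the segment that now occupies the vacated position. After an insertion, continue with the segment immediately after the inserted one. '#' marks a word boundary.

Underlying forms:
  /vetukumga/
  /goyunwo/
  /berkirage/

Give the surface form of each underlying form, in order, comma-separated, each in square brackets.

/vetukumga/:
  (1) Final Vowel Raising: no change — [vetukumga]
  (2) Intervocalic Voicing: [vetukumga] → [vedugumga]
  (3) Final Devoicing: no change — [vedugumga]
/goyunwo/:
  (1) Final Vowel Raising: [goyunwo] → [goyunwu]
  (2) Intervocalic Voicing: no change — [goyunwu]
  (3) Final Devoicing: no change — [goyunwu]
/berkirage/:
  (1) Final Vowel Raising: [berkirage] → [berkiragi]
  (2) Intervocalic Voicing: no change — [berkiragi]
  (3) Final Devoicing: no change — [berkiragi]

[vedugumga], [goyunwu], [berkiragi]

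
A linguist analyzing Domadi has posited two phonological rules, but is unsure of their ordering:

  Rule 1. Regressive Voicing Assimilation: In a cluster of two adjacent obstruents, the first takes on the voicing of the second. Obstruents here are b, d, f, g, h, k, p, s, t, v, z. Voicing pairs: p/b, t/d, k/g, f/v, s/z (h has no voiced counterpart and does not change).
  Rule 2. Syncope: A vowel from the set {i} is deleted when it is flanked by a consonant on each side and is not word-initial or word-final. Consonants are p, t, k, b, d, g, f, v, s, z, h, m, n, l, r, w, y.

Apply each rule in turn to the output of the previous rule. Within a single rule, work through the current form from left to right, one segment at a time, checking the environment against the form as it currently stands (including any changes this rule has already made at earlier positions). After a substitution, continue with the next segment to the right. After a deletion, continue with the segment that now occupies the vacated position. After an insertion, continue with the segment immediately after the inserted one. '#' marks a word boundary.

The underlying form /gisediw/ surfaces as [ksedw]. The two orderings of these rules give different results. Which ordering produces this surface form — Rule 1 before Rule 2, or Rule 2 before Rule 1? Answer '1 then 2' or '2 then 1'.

Order 1 then 2:
  1 Regressive Voicing Assimilation: no change — [gisediw]
  2 Syncope: [gisediw] → [gsedw]
  result: [gsedw]
Order 2 then 1:
  2 Syncope: [gisediw] → [gsedw]
  1 Regressive Voicing Assimilation: [gsedw] → [ksedw]
  result: [ksedw]

2 then 1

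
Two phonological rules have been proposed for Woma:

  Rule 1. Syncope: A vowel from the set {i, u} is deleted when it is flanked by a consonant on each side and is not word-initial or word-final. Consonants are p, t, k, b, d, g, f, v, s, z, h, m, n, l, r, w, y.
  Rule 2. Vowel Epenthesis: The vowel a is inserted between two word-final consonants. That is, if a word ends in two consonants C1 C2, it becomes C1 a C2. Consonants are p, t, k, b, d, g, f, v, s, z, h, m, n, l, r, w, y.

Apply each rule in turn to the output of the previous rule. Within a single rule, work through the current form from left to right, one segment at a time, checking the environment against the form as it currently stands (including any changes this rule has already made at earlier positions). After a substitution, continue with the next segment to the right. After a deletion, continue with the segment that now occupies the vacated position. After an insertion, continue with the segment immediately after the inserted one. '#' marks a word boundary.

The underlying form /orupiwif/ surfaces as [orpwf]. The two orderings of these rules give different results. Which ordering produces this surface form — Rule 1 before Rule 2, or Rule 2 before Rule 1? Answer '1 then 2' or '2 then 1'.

Order 1 then 2:
  1 Syncope: [orupiwif] → [orpwf]
  2 Vowel Epenthesis: [orpwf] → [orpwaf]
  result: [orpwaf]
Order 2 then 1:
  2 Vowel Epenthesis: no change — [orupiwif]
  1 Syncope: [orupiwif] → [orpwf]
  result: [orpwf]

2 then 1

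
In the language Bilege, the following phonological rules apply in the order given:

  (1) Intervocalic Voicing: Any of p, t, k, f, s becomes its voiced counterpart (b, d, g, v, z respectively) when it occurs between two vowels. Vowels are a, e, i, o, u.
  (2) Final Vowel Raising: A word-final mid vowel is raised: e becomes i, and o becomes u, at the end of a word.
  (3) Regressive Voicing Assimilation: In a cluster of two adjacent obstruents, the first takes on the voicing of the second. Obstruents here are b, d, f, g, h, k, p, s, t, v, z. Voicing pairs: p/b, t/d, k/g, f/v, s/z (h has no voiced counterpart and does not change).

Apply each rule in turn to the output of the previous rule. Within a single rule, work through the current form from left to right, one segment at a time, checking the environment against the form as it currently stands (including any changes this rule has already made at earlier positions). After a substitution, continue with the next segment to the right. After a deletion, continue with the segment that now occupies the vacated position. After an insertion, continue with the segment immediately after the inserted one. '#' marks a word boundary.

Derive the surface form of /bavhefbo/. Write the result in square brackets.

(1) Intervocalic Voicing: no change — [bavhefbo]
(2) Final Vowel Raising: [bavhefbo] → [bavhefbu]
(3) Regressive Voicing Assimilation: [bavhefbu] → [bafhevbu]

[bafhevbu]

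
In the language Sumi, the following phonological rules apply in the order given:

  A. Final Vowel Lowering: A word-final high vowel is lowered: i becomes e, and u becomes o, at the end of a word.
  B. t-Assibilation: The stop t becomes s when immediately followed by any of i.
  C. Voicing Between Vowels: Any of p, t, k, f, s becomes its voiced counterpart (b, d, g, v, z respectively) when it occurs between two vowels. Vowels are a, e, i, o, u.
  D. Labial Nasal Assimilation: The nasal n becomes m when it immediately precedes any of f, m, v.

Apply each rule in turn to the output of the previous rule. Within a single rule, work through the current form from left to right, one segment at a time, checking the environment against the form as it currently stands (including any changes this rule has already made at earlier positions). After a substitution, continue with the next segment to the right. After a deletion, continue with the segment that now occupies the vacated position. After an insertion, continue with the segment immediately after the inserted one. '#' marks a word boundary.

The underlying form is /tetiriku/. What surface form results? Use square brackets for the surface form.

A Final Vowel Lowering: [tetiriku] → [tetiriko]
B t-Assibilation: [tetiriko] → [tesiriko]
C Voicing Between Vowels: [tesiriko] → [tezirigo]
D Labial Nasal Assimilation: no change — [tezirigo]

[tezirigo]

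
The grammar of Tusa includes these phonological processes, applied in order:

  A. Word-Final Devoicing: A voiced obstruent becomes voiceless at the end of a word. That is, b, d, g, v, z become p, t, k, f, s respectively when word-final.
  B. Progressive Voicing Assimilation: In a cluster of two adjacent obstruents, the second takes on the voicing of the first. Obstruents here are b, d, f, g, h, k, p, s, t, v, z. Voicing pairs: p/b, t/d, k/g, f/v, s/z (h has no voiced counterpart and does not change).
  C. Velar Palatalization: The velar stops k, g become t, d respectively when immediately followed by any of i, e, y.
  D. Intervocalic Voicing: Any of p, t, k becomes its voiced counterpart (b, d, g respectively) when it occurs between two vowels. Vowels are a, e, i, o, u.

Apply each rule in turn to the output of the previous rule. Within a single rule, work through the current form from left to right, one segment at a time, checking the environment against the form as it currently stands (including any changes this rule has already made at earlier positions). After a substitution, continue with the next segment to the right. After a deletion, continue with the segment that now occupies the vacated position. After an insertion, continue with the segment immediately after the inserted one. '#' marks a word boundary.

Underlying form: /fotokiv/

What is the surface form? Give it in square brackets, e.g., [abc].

A Word-Final Devoicing: [fotokiv] → [fotokif]
B Progressive Voicing Assimilation: no change — [fotokif]
C Velar Palatalization: [fotokif] → [fototif]
D Intervocalic Voicing: [fototif] → [fododif]

[fododif]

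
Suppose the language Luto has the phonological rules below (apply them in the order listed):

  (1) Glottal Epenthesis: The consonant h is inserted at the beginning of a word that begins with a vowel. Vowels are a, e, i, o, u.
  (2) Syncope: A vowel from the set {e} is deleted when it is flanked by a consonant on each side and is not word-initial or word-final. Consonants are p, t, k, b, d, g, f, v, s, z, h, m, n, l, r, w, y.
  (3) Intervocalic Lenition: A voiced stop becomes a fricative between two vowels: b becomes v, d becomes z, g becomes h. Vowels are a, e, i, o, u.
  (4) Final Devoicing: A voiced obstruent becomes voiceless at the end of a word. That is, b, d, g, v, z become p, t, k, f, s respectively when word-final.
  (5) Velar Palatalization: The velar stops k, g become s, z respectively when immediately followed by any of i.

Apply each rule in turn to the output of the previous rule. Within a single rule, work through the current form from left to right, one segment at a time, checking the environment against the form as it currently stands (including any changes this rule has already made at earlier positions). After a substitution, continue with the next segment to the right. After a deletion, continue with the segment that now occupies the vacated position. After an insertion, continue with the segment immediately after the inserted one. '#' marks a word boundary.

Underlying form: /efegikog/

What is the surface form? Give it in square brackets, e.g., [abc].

[hfzikok]

(1) Glottal Epenthesis: [efegikog] → [hefegikog]
(2) Syncope: [hefegikog] → [hfgikog]
(3) Intervocalic Lenition: no change — [hfgikog]
(4) Final Devoicing: [hfgikog] → [hfgikok]
(5) Velar Palatalization: [hfgikok] → [hfzikok]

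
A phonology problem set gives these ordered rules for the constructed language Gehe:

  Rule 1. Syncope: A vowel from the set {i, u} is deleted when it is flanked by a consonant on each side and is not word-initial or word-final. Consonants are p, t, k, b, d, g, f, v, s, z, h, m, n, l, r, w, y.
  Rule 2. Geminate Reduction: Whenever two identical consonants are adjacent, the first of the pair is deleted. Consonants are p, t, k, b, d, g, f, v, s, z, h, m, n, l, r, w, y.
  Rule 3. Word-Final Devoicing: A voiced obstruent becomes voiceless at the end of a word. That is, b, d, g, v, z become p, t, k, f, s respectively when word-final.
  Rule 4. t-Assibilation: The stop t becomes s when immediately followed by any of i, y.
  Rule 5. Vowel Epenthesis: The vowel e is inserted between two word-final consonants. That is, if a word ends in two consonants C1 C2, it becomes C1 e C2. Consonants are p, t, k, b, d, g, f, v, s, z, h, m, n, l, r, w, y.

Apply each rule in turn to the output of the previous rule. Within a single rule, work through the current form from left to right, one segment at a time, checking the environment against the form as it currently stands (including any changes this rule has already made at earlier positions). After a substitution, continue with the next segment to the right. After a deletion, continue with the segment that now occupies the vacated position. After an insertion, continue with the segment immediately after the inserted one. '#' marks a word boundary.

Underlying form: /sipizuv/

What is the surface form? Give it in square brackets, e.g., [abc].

[spzef]

Rule 1 Syncope: [sipizuv] → [spzv]
Rule 2 Geminate Reduction: no change — [spzv]
Rule 3 Word-Final Devoicing: [spzv] → [spzf]
Rule 4 t-Assibilation: no change — [spzf]
Rule 5 Vowel Epenthesis: [spzf] → [spzef]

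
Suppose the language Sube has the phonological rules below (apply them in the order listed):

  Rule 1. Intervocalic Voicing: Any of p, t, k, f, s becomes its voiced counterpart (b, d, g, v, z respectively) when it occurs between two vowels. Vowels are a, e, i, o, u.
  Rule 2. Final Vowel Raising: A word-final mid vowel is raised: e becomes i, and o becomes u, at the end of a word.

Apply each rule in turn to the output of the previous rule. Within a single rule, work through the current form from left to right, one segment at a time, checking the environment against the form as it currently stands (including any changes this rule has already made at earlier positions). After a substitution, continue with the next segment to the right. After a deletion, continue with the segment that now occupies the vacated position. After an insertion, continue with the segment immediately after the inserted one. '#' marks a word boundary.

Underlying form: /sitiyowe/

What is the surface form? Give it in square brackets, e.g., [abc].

Rule 1 Intervocalic Voicing: [sitiyowe] → [sidiyowe]
Rule 2 Final Vowel Raising: [sidiyowe] → [sidiyowi]

[sidiyowi]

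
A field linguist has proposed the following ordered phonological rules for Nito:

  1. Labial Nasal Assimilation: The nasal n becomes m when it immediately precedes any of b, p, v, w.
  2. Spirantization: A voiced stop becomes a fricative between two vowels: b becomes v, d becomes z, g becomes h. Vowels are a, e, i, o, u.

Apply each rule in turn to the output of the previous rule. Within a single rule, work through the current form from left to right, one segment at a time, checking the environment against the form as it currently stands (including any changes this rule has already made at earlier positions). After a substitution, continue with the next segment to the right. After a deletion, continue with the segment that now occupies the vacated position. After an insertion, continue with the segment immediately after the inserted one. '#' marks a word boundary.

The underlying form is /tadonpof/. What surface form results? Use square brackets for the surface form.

1 Labial Nasal Assimilation: [tadonpof] → [tadompof]
2 Spirantization: [tadompof] → [tazompof]

[tazompof]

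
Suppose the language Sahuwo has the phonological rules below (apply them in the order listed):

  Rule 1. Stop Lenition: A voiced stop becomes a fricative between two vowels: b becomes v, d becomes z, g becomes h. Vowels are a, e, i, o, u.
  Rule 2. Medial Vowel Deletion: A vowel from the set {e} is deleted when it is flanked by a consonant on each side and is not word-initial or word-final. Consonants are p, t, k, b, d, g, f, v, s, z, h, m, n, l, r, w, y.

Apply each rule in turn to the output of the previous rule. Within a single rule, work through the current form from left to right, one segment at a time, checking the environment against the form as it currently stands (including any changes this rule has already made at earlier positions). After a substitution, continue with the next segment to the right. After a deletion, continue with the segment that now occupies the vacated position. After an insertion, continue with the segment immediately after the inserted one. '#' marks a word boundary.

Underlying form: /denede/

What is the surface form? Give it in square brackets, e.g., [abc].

Rule 1 Stop Lenition: [denede] → [deneze]
Rule 2 Medial Vowel Deletion: [deneze] → [dnze]

[dnze]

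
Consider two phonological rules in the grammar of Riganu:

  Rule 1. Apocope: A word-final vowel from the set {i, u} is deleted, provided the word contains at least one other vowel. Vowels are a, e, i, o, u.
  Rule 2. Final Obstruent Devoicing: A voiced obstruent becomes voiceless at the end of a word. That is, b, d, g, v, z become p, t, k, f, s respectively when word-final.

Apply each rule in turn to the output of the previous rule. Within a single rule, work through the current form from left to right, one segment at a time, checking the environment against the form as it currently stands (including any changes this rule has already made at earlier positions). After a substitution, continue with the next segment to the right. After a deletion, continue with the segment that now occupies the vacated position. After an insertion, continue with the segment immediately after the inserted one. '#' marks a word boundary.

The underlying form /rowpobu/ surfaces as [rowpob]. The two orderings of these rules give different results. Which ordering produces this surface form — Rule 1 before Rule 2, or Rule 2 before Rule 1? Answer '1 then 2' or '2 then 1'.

2 then 1

Order 1 then 2:
  1 Apocope: [rowpobu] → [rowpob]
  2 Final Obstruent Devoicing: [rowpob] → [rowpop]
  result: [rowpop]
Order 2 then 1:
  2 Final Obstruent Devoicing: no change — [rowpobu]
  1 Apocope: [rowpobu] → [rowpob]
  result: [rowpob]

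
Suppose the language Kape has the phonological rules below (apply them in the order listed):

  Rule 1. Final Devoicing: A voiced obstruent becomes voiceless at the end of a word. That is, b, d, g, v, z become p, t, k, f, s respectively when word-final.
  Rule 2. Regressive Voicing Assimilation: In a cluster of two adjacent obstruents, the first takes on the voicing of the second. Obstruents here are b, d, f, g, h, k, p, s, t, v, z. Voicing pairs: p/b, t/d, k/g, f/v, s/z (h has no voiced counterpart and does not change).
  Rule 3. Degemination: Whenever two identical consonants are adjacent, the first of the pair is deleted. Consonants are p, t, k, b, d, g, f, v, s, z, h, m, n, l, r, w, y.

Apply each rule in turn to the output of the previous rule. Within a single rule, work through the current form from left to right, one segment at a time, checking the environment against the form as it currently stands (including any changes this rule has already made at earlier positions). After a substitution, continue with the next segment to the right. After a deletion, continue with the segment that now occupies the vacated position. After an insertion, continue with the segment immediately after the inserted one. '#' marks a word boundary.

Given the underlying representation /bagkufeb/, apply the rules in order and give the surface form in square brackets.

Rule 1 Final Devoicing: [bagkufeb] → [bagkufep]
Rule 2 Regressive Voicing Assimilation: [bagkufep] → [bakkufep]
Rule 3 Degemination: [bakkufep] → [bakufep]

[bakufep]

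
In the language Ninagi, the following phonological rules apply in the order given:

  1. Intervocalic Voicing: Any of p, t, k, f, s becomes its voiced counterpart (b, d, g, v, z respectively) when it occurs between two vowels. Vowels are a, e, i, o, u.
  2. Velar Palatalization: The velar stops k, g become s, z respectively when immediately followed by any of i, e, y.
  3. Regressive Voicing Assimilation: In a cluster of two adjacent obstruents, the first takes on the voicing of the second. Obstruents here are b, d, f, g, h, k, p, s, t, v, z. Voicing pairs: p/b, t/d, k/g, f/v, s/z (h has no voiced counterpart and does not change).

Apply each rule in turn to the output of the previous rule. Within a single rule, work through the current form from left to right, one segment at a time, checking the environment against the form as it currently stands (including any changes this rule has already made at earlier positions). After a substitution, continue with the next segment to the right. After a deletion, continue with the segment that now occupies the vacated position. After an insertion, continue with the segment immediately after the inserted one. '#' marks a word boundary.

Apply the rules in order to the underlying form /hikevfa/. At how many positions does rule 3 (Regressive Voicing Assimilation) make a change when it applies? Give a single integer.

1 Intervocalic Voicing: [hikevfa] → [higevfa]
2 Velar Palatalization: [higevfa] → [hizevfa]
3 Regressive Voicing Assimilation: [hizevfa] → [hizeffa]
Rule 3 changed 1 position(s).

1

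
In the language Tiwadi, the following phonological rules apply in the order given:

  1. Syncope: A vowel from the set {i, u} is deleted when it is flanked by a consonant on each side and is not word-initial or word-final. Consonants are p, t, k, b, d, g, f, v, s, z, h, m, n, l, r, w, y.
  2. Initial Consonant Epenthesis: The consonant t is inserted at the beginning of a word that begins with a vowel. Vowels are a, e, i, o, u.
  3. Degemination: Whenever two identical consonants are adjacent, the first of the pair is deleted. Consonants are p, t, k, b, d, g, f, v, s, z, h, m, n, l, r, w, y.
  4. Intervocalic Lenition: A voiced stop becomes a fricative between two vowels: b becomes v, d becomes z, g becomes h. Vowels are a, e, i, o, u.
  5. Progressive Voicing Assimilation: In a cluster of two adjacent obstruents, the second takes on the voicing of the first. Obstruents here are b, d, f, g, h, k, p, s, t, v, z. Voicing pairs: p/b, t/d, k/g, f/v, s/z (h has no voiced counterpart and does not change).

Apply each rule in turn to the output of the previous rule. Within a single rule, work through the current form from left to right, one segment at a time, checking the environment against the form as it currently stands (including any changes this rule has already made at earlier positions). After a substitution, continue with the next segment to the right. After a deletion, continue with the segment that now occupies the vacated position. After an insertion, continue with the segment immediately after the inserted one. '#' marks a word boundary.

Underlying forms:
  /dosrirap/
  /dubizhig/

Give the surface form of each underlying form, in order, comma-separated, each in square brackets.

/dosrirap/:
  1 Syncope: [dosrirap] → [dosrrap]
  2 Initial Consonant Epenthesis: no change — [dosrrap]
  3 Degemination: [dosrrap] → [dosrap]
  4 Intervocalic Lenition: no change — [dosrap]
  5 Progressive Voicing Assimilation: no change — [dosrap]
/dubizhig/:
  1 Syncope: [dubizhig] → [dbzhg]
  2 Initial Consonant Epenthesis: no change — [dbzhg]
  3 Degemination: no change — [dbzhg]
  4 Intervocalic Lenition: no change — [dbzhg]
  5 Progressive Voicing Assimilation: [dbzhg] → [dbzhk]

[dosrap], [dbzhk]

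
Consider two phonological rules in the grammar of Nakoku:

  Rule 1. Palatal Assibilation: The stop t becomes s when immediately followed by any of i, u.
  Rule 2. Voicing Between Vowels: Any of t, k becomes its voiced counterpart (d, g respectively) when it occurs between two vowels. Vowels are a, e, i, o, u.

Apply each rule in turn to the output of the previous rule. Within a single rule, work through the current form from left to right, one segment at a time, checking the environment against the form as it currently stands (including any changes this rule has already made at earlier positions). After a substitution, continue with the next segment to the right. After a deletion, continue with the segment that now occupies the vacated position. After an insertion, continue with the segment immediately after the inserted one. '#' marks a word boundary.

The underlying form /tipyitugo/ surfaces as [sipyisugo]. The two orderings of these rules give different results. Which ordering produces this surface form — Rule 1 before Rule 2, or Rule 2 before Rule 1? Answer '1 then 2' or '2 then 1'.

1 then 2

Order 1 then 2:
  1 Palatal Assibilation: [tipyitugo] → [sipyisugo]
  2 Voicing Between Vowels: no change — [sipyisugo]
  result: [sipyisugo]
Order 2 then 1:
  2 Voicing Between Vowels: [tipyitugo] → [tipyidugo]
  1 Palatal Assibilation: [tipyidugo] → [sipyidugo]
  result: [sipyidugo]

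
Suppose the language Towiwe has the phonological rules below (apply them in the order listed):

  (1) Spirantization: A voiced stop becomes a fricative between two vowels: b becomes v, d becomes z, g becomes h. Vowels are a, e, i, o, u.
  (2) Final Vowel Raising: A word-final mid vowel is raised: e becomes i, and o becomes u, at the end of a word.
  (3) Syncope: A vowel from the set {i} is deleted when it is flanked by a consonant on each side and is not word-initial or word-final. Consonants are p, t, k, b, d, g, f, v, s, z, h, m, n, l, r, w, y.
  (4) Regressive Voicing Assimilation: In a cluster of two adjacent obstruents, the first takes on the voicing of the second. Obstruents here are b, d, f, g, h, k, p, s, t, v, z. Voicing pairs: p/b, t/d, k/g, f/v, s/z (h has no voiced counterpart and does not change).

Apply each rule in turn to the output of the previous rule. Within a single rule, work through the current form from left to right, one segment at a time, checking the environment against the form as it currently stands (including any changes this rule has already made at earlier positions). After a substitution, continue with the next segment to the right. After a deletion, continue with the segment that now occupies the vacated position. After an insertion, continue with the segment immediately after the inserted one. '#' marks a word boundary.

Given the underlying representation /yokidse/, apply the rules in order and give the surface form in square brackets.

[yogtsi]

(1) Spirantization: no change — [yokidse]
(2) Final Vowel Raising: [yokidse] → [yokidsi]
(3) Syncope: [yokidsi] → [yokdsi]
(4) Regressive Voicing Assimilation: [yokdsi] → [yogtsi]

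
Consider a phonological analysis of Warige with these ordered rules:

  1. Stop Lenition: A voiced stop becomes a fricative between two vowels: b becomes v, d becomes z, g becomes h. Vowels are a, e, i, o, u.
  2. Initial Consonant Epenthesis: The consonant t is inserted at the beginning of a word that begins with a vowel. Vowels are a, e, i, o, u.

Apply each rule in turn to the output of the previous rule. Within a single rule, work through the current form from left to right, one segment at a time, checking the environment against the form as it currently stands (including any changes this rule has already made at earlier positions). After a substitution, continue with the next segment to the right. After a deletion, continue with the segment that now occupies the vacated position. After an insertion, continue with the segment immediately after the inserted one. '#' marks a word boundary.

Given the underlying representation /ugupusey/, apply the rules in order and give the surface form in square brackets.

[tuhupusey]

1 Stop Lenition: [ugupusey] → [uhupusey]
2 Initial Consonant Epenthesis: [uhupusey] → [tuhupusey]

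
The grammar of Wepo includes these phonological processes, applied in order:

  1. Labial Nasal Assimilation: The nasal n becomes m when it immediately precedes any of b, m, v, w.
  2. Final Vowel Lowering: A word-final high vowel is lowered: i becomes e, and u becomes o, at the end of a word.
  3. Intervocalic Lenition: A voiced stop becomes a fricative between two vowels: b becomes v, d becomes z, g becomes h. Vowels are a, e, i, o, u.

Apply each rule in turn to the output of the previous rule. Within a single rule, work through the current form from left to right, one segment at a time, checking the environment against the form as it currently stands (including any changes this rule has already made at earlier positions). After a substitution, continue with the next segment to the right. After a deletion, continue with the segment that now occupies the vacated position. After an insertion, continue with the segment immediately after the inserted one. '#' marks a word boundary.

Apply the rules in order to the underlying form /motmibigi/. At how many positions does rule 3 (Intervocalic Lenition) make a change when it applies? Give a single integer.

1 Labial Nasal Assimilation: no change — [motmibigi]
2 Final Vowel Lowering: [motmibigi] → [motmibige]
3 Intervocalic Lenition: [motmibige] → [motmivihe]
Rule 3 changed 2 position(s).

2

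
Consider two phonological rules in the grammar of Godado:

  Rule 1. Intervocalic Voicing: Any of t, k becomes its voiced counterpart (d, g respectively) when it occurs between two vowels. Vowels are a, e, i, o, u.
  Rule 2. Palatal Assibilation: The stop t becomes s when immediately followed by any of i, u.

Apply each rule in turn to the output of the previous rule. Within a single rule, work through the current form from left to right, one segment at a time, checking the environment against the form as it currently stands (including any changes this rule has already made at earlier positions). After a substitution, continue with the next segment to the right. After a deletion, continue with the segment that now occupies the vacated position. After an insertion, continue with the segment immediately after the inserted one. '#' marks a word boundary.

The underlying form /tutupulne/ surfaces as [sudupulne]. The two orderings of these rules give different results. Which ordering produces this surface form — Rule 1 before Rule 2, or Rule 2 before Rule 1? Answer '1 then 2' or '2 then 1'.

Order 1 then 2:
  1 Intervocalic Voicing: [tutupulne] → [tudupulne]
  2 Palatal Assibilation: [tudupulne] → [sudupulne]
  result: [sudupulne]
Order 2 then 1:
  2 Palatal Assibilation: [tutupulne] → [susupulne]
  1 Intervocalic Voicing: no change — [susupulne]
  result: [susupulne]

1 then 2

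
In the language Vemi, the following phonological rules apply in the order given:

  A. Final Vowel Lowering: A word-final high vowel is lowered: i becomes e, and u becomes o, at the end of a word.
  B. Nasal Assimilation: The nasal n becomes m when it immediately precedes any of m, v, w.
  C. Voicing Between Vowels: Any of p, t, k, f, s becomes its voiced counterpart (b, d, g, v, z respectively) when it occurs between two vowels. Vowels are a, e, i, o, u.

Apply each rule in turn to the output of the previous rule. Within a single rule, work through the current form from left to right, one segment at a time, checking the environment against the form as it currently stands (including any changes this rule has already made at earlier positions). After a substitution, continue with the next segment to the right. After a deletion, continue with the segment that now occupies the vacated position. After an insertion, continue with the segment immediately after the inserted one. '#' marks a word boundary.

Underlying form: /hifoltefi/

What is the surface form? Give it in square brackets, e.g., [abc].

[hivolteve]

A Final Vowel Lowering: [hifoltefi] → [hifoltefe]
B Nasal Assimilation: no change — [hifoltefe]
C Voicing Between Vowels: [hifoltefe] → [hivolteve]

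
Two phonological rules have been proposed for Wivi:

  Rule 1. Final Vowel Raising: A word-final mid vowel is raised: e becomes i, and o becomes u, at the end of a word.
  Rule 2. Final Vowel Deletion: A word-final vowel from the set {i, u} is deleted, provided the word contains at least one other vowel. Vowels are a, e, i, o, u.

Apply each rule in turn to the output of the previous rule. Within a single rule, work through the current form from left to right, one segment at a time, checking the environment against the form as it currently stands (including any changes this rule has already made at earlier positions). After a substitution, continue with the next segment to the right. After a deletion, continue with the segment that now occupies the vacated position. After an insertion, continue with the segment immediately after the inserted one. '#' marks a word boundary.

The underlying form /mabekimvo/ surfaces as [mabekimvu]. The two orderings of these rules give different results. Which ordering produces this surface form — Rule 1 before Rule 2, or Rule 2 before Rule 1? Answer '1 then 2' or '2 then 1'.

2 then 1

Order 1 then 2:
  1 Final Vowel Raising: [mabekimvo] → [mabekimvu]
  2 Final Vowel Deletion: [mabekimvu] → [mabekimv]
  result: [mabekimv]
Order 2 then 1:
  2 Final Vowel Deletion: no change — [mabekimvo]
  1 Final Vowel Raising: [mabekimvo] → [mabekimvu]
  result: [mabekimvu]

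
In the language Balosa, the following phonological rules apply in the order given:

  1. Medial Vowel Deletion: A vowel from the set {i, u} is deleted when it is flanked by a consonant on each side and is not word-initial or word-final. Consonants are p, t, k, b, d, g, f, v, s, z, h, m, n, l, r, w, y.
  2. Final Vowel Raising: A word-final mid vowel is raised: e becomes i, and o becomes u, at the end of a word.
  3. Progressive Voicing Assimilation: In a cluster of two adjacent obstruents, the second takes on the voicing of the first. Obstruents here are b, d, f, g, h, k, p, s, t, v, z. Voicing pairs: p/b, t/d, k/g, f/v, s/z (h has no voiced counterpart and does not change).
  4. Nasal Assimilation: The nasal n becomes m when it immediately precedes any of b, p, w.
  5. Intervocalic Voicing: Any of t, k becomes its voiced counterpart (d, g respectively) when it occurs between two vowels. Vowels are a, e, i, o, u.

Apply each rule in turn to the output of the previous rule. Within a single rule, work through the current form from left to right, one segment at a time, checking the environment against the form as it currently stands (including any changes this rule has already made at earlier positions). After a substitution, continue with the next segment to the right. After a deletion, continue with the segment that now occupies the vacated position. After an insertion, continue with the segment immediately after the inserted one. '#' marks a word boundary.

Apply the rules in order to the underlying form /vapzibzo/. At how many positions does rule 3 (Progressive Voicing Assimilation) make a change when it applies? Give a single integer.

1 Medial Vowel Deletion: [vapzibzo] → [vapzbzo]
2 Final Vowel Raising: [vapzbzo] → [vapzbzu]
3 Progressive Voicing Assimilation: [vapzbzu] → [vapspsu]
4 Nasal Assimilation: no change — [vapspsu]
5 Intervocalic Voicing: no change — [vapspsu]
Rule 3 changed 3 position(s).

3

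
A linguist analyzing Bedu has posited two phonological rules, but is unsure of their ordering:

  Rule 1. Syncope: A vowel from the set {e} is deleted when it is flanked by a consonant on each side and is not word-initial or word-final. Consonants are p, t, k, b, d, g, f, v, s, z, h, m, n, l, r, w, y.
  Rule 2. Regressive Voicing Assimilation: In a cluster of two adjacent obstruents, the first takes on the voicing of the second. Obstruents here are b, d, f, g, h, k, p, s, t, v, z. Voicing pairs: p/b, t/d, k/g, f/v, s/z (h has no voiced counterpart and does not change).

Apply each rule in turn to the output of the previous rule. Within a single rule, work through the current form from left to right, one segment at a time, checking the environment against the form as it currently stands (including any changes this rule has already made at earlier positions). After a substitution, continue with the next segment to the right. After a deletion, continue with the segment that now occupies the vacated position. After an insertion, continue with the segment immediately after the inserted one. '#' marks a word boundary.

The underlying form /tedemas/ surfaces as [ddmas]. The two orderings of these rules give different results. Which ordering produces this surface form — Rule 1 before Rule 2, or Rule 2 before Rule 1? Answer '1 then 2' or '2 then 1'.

1 then 2

Order 1 then 2:
  1 Syncope: [tedemas] → [tdmas]
  2 Regressive Voicing Assimilation: [tdmas] → [ddmas]
  result: [ddmas]
Order 2 then 1:
  2 Regressive Voicing Assimilation: no change — [tedemas]
  1 Syncope: [tedemas] → [tdmas]
  result: [tdmas]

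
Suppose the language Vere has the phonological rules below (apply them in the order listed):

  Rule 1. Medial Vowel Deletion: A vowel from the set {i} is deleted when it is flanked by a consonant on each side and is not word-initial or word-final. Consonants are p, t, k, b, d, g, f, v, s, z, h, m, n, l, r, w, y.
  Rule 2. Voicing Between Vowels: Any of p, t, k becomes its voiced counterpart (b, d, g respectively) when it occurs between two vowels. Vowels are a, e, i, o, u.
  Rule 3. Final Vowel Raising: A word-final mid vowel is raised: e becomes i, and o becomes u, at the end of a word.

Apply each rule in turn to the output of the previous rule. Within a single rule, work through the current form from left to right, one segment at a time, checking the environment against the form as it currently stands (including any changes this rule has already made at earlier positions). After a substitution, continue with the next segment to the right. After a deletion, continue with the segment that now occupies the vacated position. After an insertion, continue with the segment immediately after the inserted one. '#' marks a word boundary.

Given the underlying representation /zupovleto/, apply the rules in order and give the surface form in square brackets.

[zubovledu]

Rule 1 Medial Vowel Deletion: no change — [zupovleto]
Rule 2 Voicing Between Vowels: [zupovleto] → [zubovledo]
Rule 3 Final Vowel Raising: [zubovledo] → [zubovledu]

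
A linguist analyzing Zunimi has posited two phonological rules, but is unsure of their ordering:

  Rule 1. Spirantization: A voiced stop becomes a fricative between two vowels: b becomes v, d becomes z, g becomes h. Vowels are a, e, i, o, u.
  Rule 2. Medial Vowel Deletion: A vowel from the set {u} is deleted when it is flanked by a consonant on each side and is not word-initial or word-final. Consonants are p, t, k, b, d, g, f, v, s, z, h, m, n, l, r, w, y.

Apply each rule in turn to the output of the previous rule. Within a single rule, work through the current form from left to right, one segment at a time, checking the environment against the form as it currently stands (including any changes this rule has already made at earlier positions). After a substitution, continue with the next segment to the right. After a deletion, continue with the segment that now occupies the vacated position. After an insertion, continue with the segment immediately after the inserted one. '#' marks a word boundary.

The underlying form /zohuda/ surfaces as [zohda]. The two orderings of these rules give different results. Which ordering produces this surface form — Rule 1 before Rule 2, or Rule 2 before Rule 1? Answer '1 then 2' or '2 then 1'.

2 then 1

Order 1 then 2:
  1 Spirantization: [zohuda] → [zohuza]
  2 Medial Vowel Deletion: [zohuza] → [zohza]
  result: [zohza]
Order 2 then 1:
  2 Medial Vowel Deletion: [zohuda] → [zohda]
  1 Spirantization: no change — [zohda]
  result: [zohda]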